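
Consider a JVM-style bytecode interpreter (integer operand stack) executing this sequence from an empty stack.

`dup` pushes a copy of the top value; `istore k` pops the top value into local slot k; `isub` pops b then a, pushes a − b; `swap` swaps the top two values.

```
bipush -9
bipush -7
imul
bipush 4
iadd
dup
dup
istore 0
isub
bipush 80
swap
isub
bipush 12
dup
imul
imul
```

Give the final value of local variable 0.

67

bipush -9 -> [-9]
bipush -7 -> [-9, -7]
imul      -> [63]
bipush 4  -> [63, 4]
iadd      -> [67]
dup       -> [67, 67]
dup       -> [67, 67, 67]
istore 0  -> [67, 67]
isub      -> [0]
bipush 80 -> [0, 80]
swap      -> [80, 0]
isub      -> [80]
bipush 12 -> [80, 12]
dup       -> [80, 12, 12]
imul      -> [80, 144]
imul      -> [11520]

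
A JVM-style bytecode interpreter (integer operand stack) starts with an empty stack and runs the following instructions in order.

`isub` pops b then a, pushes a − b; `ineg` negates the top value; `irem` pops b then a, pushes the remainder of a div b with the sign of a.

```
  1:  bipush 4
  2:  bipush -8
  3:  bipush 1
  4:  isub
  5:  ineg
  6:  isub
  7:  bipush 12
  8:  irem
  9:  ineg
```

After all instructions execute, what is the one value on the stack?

bipush 4  -> 4
bipush -8 -> 4 -8
bipush 1  -> 4 -8 1
isub      -> 4 -9
ineg      -> 4 9
isub      -> -5
bipush 12 -> -5 12
irem      -> -5
ineg      -> 5

5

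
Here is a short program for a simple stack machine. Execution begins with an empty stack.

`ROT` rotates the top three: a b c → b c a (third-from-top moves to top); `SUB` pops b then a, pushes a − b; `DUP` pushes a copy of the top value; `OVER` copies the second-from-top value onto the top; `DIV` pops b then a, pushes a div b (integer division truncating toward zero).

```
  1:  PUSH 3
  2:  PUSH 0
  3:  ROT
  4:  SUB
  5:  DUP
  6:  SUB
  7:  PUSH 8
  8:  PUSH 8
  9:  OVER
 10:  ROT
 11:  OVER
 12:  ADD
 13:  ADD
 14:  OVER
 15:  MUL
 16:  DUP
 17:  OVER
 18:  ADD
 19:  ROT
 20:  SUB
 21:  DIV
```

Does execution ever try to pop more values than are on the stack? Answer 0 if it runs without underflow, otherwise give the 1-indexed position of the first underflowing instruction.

3

PUSH 3 -> 3
PUSH 0 -> 3 0
ROT  — needs 3 operands, stack has 2 → underflow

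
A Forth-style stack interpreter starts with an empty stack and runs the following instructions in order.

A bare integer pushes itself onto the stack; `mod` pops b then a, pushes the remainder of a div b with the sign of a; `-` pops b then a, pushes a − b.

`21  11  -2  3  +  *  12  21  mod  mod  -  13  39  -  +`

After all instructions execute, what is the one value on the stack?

-16

21  → [21]
11  → [21, 11]
-2  → [21, 11, -2]
3   → [21, 11, -2, 3]
+   → [21, 11, 1]
*   → [21, 11]
12  → [21, 11, 12]
21  → [21, 11, 12, 21]
mod → [21, 11, 12]
mod → [21, 11]
-   → [10]
13  → [10, 13]
39  → [10, 13, 39]
-   → [10, -26]
+   → [-16]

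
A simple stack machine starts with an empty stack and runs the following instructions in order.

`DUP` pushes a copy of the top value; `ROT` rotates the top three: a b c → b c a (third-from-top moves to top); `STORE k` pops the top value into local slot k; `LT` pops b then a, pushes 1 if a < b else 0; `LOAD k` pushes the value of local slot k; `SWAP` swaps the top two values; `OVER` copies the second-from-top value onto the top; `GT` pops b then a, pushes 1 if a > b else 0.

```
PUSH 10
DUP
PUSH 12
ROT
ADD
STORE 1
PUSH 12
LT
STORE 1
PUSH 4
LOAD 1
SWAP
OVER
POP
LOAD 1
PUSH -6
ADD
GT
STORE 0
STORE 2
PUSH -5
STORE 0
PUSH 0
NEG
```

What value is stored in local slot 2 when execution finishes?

PUSH 10 -> 10
DUP     -> 10 10
PUSH 12 -> 10 10 12
ROT     -> 10 12 10
ADD     -> 10 22
STORE 1 -> 10
PUSH 12 -> 10 12
LT      -> 1
STORE 1 -> (empty)
PUSH 4  -> 4
LOAD 1  -> 4 1
SWAP    -> 1 4
OVER    -> 1 4 1
POP     -> 1 4
LOAD 1  -> 1 4 1
PUSH -6 -> 1 4 1 -6
ADD     -> 1 4 -5
GT      -> 1 1
STORE 0 -> 1
STORE 2 -> (empty)
PUSH -5 -> -5
STORE 0 -> (empty)
PUSH 0  -> 0
NEG     -> 0

1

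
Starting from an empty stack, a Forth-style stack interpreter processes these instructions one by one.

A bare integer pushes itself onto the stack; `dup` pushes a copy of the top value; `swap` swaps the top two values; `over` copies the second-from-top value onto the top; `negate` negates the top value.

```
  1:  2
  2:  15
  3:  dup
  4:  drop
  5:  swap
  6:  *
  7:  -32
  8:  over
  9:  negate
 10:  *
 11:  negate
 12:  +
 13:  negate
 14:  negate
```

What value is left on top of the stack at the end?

2      : 2
15     : 2 15
dup    : 2 15 15
drop   : 2 15
swap   : 15 2
*      : 30
-32    : 30 -32
over   : 30 -32 30
negate : 30 -32 -30
*      : 30 960
negate : 30 -960
+      : -930
negate : 930
negate : -930

-930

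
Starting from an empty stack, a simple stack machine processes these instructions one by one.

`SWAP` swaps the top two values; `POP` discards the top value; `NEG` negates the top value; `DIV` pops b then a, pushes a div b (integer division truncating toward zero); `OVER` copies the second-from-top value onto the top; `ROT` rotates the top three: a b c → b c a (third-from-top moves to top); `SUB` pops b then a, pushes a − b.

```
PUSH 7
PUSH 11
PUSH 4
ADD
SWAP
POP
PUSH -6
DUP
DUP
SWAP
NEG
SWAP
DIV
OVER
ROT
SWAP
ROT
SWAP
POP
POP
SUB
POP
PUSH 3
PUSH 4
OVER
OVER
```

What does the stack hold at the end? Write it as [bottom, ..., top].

PUSH 7   [7]
PUSH 11  [7, 11]
PUSH 4   [7, 11, 4]
ADD      [7, 15]
SWAP     [15, 7]
POP      [15]
PUSH -6  [15, -6]
DUP      [15, -6, -6]
DUP      [15, -6, -6, -6]
SWAP     [15, -6, -6, -6]
NEG      [15, -6, -6, 6]
SWAP     [15, -6, 6, -6]
DIV      [15, -6, -1]
OVER     [15, -6, -1, -6]
ROT      [15, -1, -6, -6]
SWAP     [15, -1, -6, -6]
ROT      [15, -6, -6, -1]
SWAP     [15, -6, -1, -6]
POP      [15, -6, -1]
POP      [15, -6]
SUB      [21]
POP      []
PUSH 3   [3]
PUSH 4   [3, 4]
OVER     [3, 4, 3]
OVER     [3, 4, 3, 4]

[3, 4, 3, 4]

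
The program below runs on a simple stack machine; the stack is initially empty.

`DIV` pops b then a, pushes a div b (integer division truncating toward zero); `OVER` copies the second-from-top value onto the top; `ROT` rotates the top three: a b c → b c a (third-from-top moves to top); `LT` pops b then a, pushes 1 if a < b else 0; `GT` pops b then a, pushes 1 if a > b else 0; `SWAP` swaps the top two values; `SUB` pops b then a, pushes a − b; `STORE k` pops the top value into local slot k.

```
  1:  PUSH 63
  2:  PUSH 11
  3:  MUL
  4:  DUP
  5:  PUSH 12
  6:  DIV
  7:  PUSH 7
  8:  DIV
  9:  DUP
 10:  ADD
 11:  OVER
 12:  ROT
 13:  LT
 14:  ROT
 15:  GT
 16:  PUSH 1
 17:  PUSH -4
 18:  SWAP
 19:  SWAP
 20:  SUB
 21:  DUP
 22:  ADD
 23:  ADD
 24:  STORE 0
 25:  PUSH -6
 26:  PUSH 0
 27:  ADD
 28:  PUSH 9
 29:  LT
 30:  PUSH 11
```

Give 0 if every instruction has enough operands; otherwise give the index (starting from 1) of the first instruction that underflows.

PUSH 63 → 63
PUSH 11 → 63 11
MUL     → 693
DUP     → 693 693
PUSH 12 → 693 693 12
DIV     → 693 57
PUSH 7  → 693 57 7
DIV     → 693 8
DUP     → 693 8 8
ADD     → 693 16
OVER    → 693 16 693
ROT     → 16 693 693
LT      → 16 0
ROT  — needs 3 operands, stack has 2 → underflow

14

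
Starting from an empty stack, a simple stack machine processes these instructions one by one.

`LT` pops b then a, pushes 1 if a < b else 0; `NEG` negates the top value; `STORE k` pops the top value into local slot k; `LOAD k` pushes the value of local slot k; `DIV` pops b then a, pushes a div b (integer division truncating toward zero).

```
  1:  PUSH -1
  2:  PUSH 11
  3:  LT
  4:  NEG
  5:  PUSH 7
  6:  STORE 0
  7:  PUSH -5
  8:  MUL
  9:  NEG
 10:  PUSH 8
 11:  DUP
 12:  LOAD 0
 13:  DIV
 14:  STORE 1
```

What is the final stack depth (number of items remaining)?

2

PUSH -1 -> -1
PUSH 11 -> -1 11
LT      -> 1
NEG     -> -1
PUSH 7  -> -1 7
STORE 0 -> -1
PUSH -5 -> -1 -5
MUL     -> 5
NEG     -> -5
PUSH 8  -> -5 8
DUP     -> -5 8 8
LOAD 0  -> -5 8 8 7
DIV     -> -5 8 1
STORE 1 -> -5 8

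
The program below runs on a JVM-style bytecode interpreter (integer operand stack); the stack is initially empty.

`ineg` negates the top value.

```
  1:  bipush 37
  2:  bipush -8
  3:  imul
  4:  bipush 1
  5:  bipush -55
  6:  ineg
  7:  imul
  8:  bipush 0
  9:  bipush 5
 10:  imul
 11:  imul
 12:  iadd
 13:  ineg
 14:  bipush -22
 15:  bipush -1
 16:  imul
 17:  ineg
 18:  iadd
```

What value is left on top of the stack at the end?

bipush 37  : 37
bipush -8  : 37 -8
imul       : -296
bipush 1   : -296 1
bipush -55 : -296 1 -55
ineg       : -296 1 55
imul       : -296 55
bipush 0   : -296 55 0
bipush 5   : -296 55 0 5
imul       : -296 55 0
imul       : -296 0
iadd       : -296
ineg       : 296
bipush -22 : 296 -22
bipush -1  : 296 -22 -1
imul       : 296 22
ineg       : 296 -22
iadd       : 274

274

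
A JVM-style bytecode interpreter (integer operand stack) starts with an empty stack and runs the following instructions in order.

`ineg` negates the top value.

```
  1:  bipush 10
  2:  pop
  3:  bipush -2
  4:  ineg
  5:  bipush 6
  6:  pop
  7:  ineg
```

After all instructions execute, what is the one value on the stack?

bipush 10 -> [10]
pop       -> []
bipush -2 -> [-2]
ineg      -> [2]
bipush 6  -> [2, 6]
pop       -> [2]
ineg      -> [-2]

-2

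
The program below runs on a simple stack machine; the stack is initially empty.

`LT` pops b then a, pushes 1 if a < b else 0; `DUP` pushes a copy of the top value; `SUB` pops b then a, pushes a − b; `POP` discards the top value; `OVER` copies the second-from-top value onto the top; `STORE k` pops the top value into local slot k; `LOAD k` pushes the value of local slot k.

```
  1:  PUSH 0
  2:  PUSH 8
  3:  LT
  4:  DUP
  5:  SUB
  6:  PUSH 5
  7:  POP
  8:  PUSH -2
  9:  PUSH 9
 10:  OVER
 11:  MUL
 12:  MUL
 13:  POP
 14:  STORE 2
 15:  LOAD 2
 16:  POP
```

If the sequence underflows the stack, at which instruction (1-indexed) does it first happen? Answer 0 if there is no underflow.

PUSH 0  → 0
PUSH 8  → 0 8
LT      → 1
DUP     → 1 1
SUB     → 0
PUSH 5  → 0 5
POP     → 0
PUSH -2 → 0 -2
PUSH 9  → 0 -2 9
OVER    → 0 -2 9 -2
MUL     → 0 -2 -18
MUL     → 0 36
POP     → 0
STORE 2 → (empty)
LOAD 2  → 0
POP     → (empty)

0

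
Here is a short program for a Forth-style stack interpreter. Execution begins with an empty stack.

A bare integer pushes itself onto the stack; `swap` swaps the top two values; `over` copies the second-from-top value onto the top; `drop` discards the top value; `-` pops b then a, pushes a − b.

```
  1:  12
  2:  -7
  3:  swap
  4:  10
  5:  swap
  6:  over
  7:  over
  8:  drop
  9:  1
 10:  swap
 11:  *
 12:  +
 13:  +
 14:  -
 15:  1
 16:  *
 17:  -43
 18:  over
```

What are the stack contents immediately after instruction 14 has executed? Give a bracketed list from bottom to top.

12   : 12
-7   : 12 -7
swap : -7 12
10   : -7 12 10
swap : -7 10 12
over : -7 10 12 10
over : -7 10 12 10 12
drop : -7 10 12 10
1    : -7 10 12 10 1
swap : -7 10 12 1 10
*    : -7 10 12 10
+    : -7 10 22
+    : -7 32
-    : -39

[-39]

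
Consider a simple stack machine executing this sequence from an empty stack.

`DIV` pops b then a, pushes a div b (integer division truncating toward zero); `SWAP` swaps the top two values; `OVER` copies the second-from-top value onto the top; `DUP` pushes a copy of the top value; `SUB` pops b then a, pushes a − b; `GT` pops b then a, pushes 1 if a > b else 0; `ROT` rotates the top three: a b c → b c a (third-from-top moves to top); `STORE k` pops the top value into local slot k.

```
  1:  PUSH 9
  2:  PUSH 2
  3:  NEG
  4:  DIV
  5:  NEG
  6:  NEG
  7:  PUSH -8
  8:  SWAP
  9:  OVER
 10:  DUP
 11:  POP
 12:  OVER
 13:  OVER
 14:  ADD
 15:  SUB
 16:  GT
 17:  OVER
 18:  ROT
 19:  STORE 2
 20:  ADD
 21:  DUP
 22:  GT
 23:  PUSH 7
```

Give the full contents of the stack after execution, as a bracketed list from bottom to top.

[0, 7]

PUSH 9  : [9]
PUSH 2  : [9, 2]
NEG     : [9, -2]
DIV     : [-4]
NEG     : [4]
NEG     : [-4]
PUSH -8 : [-4, -8]
SWAP    : [-8, -4]
OVER    : [-8, -4, -8]
DUP     : [-8, -4, -8, -8]
POP     : [-8, -4, -8]
OVER    : [-8, -4, -8, -4]
OVER    : [-8, -4, -8, -4, -8]
ADD     : [-8, -4, -8, -12]
SUB     : [-8, -4, 4]
GT      : [-8, 0]
OVER    : [-8, 0, -8]
ROT     : [0, -8, -8]
STORE 2 : [0, -8]
ADD     : [-8]
DUP     : [-8, -8]
GT      : [0]
PUSH 7  : [0, 7]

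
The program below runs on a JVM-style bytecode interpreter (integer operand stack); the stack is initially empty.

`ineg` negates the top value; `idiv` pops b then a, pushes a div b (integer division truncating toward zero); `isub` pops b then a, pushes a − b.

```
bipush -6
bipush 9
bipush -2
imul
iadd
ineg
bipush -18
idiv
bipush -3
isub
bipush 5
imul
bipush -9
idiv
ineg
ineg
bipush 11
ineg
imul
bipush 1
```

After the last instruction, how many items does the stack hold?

bipush -6  : -6
bipush 9   : -6 9
bipush -2  : -6 9 -2
imul       : -6 -18
iadd       : -24
ineg       : 24
bipush -18 : 24 -18
idiv       : -1
bipush -3  : -1 -3
isub       : 2
bipush 5   : 2 5
imul       : 10
bipush -9  : 10 -9
idiv       : -1
ineg       : 1
ineg       : -1
bipush 11  : -1 11
ineg       : -1 -11
imul       : 11
bipush 1   : 11 1

2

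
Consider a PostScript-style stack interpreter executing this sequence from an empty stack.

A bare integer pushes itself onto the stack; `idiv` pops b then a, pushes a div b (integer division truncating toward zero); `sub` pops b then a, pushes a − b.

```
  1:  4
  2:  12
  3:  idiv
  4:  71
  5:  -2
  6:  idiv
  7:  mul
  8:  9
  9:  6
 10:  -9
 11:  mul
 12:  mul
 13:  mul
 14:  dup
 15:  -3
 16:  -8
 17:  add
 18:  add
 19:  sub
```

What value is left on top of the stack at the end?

4    -> [4]
12   -> [4, 12]
idiv -> [0]
71   -> [0, 71]
-2   -> [0, 71, -2]
idiv -> [0, -35]
mul  -> [0]
9    -> [0, 9]
6    -> [0, 9, 6]
-9   -> [0, 9, 6, -9]
mul  -> [0, 9, -54]
mul  -> [0, -486]
mul  -> [0]
dup  -> [0, 0]
-3   -> [0, 0, -3]
-8   -> [0, 0, -3, -8]
add  -> [0, 0, -11]
add  -> [0, -11]
sub  -> [11]

11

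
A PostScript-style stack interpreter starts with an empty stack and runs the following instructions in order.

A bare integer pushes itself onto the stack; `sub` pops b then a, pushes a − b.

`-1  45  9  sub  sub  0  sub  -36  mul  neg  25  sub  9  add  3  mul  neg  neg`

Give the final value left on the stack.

-1  → [-1]
45  → [-1, 45]
9   → [-1, 45, 9]
sub → [-1, 36]
sub → [-37]
0   → [-37, 0]
sub → [-37]
-36 → [-37, -36]
mul → [1332]
neg → [-1332]
25  → [-1332, 25]
sub → [-1357]
9   → [-1357, 9]
add → [-1348]
3   → [-1348, 3]
mul → [-4044]
neg → [4044]
neg → [-4044]

-4044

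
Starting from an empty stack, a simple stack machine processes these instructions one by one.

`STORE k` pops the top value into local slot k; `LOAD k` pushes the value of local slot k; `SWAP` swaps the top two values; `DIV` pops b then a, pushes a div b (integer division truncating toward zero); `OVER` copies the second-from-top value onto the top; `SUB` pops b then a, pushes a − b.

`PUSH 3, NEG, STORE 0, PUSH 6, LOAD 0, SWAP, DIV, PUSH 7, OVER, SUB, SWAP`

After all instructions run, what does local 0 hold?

-3

PUSH 3  -> 3
NEG     -> -3
STORE 0 -> (empty)
PUSH 6  -> 6
LOAD 0  -> 6 -3
SWAP    -> -3 6
DIV     -> 0
PUSH 7  -> 0 7
OVER    -> 0 7 0
SUB     -> 0 7
SWAP    -> 7 0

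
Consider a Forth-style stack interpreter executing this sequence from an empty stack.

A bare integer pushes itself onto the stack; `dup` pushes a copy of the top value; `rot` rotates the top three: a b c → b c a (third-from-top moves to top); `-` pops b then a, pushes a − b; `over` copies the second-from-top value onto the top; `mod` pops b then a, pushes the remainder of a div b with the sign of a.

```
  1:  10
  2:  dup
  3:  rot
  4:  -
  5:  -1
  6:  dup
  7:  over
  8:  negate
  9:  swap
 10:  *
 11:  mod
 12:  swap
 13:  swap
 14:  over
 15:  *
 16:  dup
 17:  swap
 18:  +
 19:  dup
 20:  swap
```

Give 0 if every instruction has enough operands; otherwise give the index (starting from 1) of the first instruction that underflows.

3

10   10
dup  10 10
rot  — needs 3 operands, stack has 2 → underflow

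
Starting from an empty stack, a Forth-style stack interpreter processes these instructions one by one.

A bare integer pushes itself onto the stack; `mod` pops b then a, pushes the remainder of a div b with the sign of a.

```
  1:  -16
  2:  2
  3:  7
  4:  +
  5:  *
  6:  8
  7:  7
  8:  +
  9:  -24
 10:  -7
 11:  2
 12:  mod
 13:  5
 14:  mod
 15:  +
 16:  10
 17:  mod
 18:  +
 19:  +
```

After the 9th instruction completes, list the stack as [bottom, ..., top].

[-144, 15, -24]

-16  -16
2    -16 2
7    -16 2 7
+    -16 9
*    -144
8    -144 8
7    -144 8 7
+    -144 15
-24  -144 15 -24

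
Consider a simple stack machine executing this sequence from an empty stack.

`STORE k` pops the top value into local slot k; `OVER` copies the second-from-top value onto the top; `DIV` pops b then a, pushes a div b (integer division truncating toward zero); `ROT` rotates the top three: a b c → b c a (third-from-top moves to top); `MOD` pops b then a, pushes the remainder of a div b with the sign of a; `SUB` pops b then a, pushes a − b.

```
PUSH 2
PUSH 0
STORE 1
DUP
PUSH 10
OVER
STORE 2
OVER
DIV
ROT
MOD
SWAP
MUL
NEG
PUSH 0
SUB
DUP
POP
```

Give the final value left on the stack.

-2

PUSH 2  → [2]
PUSH 0  → [2, 0]
STORE 1 → [2]
DUP     → [2, 2]
PUSH 10 → [2, 2, 10]
OVER    → [2, 2, 10, 2]
STORE 2 → [2, 2, 10]
OVER    → [2, 2, 10, 2]
DIV     → [2, 2, 5]
ROT     → [2, 5, 2]
MOD     → [2, 1]
SWAP    → [1, 2]
MUL     → [2]
NEG     → [-2]
PUSH 0  → [-2, 0]
SUB     → [-2]
DUP     → [-2, -2]
POP     → [-2]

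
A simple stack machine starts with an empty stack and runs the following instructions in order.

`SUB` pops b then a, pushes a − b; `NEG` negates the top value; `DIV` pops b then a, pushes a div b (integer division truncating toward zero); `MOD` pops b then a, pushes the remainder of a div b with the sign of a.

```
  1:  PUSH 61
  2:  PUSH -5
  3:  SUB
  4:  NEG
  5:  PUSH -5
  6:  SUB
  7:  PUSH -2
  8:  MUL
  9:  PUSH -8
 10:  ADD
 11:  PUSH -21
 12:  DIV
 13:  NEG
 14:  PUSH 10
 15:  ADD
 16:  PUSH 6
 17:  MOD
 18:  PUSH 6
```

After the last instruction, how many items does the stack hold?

PUSH 61  → [61]
PUSH -5  → [61, -5]
SUB      → [66]
NEG      → [-66]
PUSH -5  → [-66, -5]
SUB      → [-61]
PUSH -2  → [-61, -2]
MUL      → [122]
PUSH -8  → [122, -8]
ADD      → [114]
PUSH -21 → [114, -21]
DIV      → [-5]
NEG      → [5]
PUSH 10  → [5, 10]
ADD      → [15]
PUSH 6   → [15, 6]
MOD      → [3]
PUSH 6   → [3, 6]

2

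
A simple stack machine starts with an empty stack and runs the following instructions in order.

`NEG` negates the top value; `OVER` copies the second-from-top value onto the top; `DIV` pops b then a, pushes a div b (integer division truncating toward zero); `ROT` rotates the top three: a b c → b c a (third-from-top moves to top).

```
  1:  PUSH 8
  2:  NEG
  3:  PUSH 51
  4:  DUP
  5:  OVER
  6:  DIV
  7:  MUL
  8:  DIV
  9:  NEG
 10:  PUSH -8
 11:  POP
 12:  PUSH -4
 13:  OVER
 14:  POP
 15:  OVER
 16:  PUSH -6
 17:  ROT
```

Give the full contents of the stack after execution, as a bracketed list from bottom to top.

[0, 0, -6, -4]

PUSH 8  → [8]
NEG     → [-8]
PUSH 51 → [-8, 51]
DUP     → [-8, 51, 51]
OVER    → [-8, 51, 51, 51]
DIV     → [-8, 51, 1]
MUL     → [-8, 51]
DIV     → [0]
NEG     → [0]
PUSH -8 → [0, -8]
POP     → [0]
PUSH -4 → [0, -4]
OVER    → [0, -4, 0]
POP     → [0, -4]
OVER    → [0, -4, 0]
PUSH -6 → [0, -4, 0, -6]
ROT     → [0, 0, -6, -4]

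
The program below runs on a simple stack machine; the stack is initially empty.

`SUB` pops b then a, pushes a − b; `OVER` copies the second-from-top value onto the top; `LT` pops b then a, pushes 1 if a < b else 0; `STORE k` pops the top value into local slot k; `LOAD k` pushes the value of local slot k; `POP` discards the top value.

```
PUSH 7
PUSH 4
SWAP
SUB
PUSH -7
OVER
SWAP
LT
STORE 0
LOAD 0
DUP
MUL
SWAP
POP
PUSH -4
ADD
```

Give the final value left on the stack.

-4

PUSH 7  → [7]
PUSH 4  → [7, 4]
SWAP    → [4, 7]
SUB     → [-3]
PUSH -7 → [-3, -7]
OVER    → [-3, -7, -3]
SWAP    → [-3, -3, -7]
LT      → [-3, 0]
STORE 0 → [-3]
LOAD 0  → [-3, 0]
DUP     → [-3, 0, 0]
MUL     → [-3, 0]
SWAP    → [0, -3]
POP     → [0]
PUSH -4 → [0, -4]
ADD     → [-4]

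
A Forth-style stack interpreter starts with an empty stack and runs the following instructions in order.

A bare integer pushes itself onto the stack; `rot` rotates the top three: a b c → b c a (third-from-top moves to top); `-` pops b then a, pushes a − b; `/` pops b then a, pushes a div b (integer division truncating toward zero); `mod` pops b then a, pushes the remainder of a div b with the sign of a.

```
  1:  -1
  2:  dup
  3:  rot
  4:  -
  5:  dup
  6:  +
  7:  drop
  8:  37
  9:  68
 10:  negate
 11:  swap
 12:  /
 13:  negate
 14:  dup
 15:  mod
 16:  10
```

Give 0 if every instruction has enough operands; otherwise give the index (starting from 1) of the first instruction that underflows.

3

-1  -> -1
dup -> -1 -1
rot  — needs 3 operands, stack has 2 → underflow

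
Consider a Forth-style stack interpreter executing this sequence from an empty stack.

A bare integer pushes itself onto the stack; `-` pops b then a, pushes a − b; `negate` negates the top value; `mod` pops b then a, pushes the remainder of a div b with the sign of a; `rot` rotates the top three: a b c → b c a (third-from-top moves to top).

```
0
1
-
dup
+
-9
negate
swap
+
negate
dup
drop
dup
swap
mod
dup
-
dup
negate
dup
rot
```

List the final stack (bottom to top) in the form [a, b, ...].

0      → 0
1      → 0 1
-      → -1
dup    → -1 -1
+      → -2
-9     → -2 -9
negate → -2 9
swap   → 9 -2
+      → 7
negate → -7
dup    → -7 -7
drop   → -7
dup    → -7 -7
swap   → -7 -7
mod    → 0
dup    → 0 0
-      → 0
dup    → 0 0
negate → 0 0
dup    → 0 0 0
rot    → 0 0 0

[0, 0, 0]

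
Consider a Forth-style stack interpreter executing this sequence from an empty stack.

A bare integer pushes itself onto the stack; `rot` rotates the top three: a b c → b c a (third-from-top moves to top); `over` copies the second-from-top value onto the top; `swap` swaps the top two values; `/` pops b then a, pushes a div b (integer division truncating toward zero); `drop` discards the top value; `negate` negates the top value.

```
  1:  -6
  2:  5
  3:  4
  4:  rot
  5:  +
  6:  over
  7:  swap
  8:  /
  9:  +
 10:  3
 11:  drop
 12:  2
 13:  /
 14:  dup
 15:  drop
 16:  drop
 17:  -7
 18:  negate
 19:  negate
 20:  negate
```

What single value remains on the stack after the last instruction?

7

-6     : [-6]
5      : [-6, 5]
4      : [-6, 5, 4]
rot    : [5, 4, -6]
+      : [5, -2]
over   : [5, -2, 5]
swap   : [5, 5, -2]
/      : [5, -2]
+      : [3]
3      : [3, 3]
drop   : [3]
2      : [3, 2]
/      : [1]
dup    : [1, 1]
drop   : [1]
drop   : []
-7     : [-7]
negate : [7]
negate : [-7]
negate : [7]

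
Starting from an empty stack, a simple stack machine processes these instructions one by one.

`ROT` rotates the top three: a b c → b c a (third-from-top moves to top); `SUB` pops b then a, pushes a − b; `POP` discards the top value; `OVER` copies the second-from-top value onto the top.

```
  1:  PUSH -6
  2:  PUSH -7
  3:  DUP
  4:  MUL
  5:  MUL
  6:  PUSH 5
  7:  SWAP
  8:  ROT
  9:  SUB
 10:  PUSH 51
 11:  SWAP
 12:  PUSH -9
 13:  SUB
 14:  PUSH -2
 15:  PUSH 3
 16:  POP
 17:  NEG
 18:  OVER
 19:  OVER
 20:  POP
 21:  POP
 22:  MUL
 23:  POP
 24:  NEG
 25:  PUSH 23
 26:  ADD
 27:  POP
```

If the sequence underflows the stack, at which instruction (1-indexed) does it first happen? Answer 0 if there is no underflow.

PUSH -6 -> -6
PUSH -7 -> -6 -7
DUP     -> -6 -7 -7
MUL     -> -6 49
MUL     -> -294
PUSH 5  -> -294 5
SWAP    -> 5 -294
ROT  — needs 3 operands, stack has 2 → underflow

8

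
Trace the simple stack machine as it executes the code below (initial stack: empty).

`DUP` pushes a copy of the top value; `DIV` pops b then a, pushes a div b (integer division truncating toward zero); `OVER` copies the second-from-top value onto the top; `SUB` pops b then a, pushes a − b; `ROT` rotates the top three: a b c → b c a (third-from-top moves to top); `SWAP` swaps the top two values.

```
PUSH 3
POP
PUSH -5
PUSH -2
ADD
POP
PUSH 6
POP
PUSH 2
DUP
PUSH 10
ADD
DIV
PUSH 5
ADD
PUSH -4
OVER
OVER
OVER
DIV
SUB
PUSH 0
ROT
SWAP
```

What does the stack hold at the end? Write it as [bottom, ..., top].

[5, 5, -4, 0]

PUSH 3   3
POP      (empty)
PUSH -5  -5
PUSH -2  -5 -2
ADD      -7
POP      (empty)
PUSH 6   6
POP      (empty)
PUSH 2   2
DUP      2 2
PUSH 10  2 2 10
ADD      2 12
DIV      0
PUSH 5   0 5
ADD      5
PUSH -4  5 -4
OVER     5 -4 5
OVER     5 -4 5 -4
OVER     5 -4 5 -4 5
DIV      5 -4 5 0
SUB      5 -4 5
PUSH 0   5 -4 5 0
ROT      5 5 0 -4
SWAP     5 5 -4 0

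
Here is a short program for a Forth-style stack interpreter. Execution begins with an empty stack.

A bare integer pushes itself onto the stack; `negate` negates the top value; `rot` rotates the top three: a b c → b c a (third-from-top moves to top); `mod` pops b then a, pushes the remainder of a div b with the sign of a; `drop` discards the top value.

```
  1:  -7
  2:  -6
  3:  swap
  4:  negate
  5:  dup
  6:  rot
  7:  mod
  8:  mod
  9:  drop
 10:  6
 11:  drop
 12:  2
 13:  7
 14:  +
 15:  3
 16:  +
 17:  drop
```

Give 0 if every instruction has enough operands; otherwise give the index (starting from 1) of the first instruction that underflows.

0

-7     -> [-7]
-6     -> [-7, -6]
swap   -> [-6, -7]
negate -> [-6, 7]
dup    -> [-6, 7, 7]
rot    -> [7, 7, -6]
mod    -> [7, 1]
mod    -> [0]
drop   -> []
6      -> [6]
drop   -> []
2      -> [2]
7      -> [2, 7]
+      -> [9]
3      -> [9, 3]
+      -> [12]
drop   -> []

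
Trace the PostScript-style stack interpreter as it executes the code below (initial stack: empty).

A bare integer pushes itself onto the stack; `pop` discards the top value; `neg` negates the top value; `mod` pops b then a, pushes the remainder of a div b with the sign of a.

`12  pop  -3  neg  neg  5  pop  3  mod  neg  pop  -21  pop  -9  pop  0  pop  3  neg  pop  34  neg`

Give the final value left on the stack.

-34

12   [12]
pop  []
-3   [-3]
neg  [3]
neg  [-3]
5    [-3, 5]
pop  [-3]
3    [-3, 3]
mod  [0]
neg  [0]
pop  []
-21  [-21]
pop  []
-9   [-9]
pop  []
0    [0]
pop  []
3    [3]
neg  [-3]
pop  []
34   [34]
neg  [-34]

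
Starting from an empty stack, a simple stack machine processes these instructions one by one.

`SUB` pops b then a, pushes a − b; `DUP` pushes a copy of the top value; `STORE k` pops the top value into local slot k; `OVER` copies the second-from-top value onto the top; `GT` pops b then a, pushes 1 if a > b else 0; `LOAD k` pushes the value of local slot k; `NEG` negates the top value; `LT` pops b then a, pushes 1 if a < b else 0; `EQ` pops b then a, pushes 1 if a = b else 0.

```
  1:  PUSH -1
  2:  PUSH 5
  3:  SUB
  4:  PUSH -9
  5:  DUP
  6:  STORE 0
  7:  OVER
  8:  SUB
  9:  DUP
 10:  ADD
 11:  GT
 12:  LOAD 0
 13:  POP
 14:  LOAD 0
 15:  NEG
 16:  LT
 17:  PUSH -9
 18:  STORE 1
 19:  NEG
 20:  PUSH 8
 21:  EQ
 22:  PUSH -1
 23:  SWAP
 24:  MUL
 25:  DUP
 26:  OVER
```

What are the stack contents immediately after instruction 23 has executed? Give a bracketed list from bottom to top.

PUSH -1 -> [-1]
PUSH 5  -> [-1, 5]
SUB     -> [-6]
PUSH -9 -> [-6, -9]
DUP     -> [-6, -9, -9]
STORE 0 -> [-6, -9]
OVER    -> [-6, -9, -6]
SUB     -> [-6, -3]
DUP     -> [-6, -3, -3]
ADD     -> [-6, -6]
GT      -> [0]
LOAD 0  -> [0, -9]
POP     -> [0]
LOAD 0  -> [0, -9]
NEG     -> [0, 9]
LT      -> [1]
PUSH -9 -> [1, -9]
STORE 1 -> [1]
NEG     -> [-1]
PUSH 8  -> [-1, 8]
EQ      -> [0]
PUSH -1 -> [0, -1]
SWAP    -> [-1, 0]

[-1, 0]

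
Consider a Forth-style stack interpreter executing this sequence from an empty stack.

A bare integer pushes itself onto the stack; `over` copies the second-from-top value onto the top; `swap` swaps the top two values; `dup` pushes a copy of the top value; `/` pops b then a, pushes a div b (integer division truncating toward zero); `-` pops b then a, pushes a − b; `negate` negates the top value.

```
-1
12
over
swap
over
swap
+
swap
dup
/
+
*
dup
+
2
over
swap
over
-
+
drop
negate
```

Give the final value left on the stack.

24

-1     → -1
12     → -1 12
over   → -1 12 -1
swap   → -1 -1 12
over   → -1 -1 12 -1
swap   → -1 -1 -1 12
+      → -1 -1 11
swap   → -1 11 -1
dup    → -1 11 -1 -1
/      → -1 11 1
+      → -1 12
*      → -12
dup    → -12 -12
+      → -24
2      → -24 2
over   → -24 2 -24
swap   → -24 -24 2
over   → -24 -24 2 -24
-      → -24 -24 26
+      → -24 2
drop   → -24
negate → 24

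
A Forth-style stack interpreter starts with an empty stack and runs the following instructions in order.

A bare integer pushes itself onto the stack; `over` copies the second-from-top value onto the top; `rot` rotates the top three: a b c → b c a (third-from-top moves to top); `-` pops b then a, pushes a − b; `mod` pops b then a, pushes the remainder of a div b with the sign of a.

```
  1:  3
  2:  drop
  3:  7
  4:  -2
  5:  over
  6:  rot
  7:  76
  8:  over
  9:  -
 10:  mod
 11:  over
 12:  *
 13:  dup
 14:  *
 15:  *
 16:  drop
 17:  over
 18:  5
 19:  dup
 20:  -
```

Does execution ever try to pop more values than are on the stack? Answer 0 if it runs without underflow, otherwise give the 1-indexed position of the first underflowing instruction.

3    : [3]
drop : []
7    : [7]
-2   : [7, -2]
over : [7, -2, 7]
rot  : [-2, 7, 7]
76   : [-2, 7, 7, 76]
over : [-2, 7, 7, 76, 7]
-    : [-2, 7, 7, 69]
mod  : [-2, 7, 7]
over : [-2, 7, 7, 7]
*    : [-2, 7, 49]
dup  : [-2, 7, 49, 49]
*    : [-2, 7, 2401]
*    : [-2, 16807]
drop : [-2]
over  — needs 2 operands, stack has 1 → underflow

17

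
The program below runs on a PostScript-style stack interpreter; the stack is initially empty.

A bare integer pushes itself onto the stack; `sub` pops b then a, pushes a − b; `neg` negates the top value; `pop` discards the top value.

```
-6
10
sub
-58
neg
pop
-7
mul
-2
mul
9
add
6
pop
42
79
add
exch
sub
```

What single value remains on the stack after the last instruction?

336

-6   → -6
10   → -6 10
sub  → -16
-58  → -16 -58
neg  → -16 58
pop  → -16
-7   → -16 -7
mul  → 112
-2   → 112 -2
mul  → -224
9    → -224 9
add  → -215
6    → -215 6
pop  → -215
42   → -215 42
79   → -215 42 79
add  → -215 121
exch → 121 -215
sub  → 336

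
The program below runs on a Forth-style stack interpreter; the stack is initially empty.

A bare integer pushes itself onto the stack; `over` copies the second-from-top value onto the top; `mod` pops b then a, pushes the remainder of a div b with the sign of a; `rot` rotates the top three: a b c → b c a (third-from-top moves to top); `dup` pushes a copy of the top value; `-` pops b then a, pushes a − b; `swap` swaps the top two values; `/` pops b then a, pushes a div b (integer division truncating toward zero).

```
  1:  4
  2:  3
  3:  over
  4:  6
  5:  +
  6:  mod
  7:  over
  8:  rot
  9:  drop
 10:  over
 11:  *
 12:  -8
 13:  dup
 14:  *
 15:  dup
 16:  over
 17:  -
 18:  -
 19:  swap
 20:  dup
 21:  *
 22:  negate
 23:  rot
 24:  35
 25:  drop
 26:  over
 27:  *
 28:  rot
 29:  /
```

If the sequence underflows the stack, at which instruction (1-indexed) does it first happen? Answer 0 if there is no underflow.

0

4       [4]
3       [4, 3]
over    [4, 3, 4]
6       [4, 3, 4, 6]
+       [4, 3, 10]
mod     [4, 3]
over    [4, 3, 4]
rot     [3, 4, 4]
drop    [3, 4]
over    [3, 4, 3]
*       [3, 12]
-8      [3, 12, -8]
dup     [3, 12, -8, -8]
*       [3, 12, 64]
dup     [3, 12, 64, 64]
over    [3, 12, 64, 64, 64]
-       [3, 12, 64, 0]
-       [3, 12, 64]
swap    [3, 64, 12]
dup     [3, 64, 12, 12]
*       [3, 64, 144]
negate  [3, 64, -144]
rot     [64, -144, 3]
35      [64, -144, 3, 35]
drop    [64, -144, 3]
over    [64, -144, 3, -144]
*       [64, -144, -432]
rot     [-144, -432, 64]
/       [-144, -6]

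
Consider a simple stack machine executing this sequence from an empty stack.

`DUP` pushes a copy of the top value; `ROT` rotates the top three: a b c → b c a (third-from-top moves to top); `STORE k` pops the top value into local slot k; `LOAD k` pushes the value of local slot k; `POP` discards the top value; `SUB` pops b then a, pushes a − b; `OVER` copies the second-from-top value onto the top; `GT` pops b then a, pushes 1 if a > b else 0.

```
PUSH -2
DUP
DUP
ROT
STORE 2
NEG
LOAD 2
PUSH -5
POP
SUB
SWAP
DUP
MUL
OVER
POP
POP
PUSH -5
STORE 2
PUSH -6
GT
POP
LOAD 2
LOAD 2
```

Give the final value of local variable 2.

-5

PUSH -2 -> [-2]
DUP     -> [-2, -2]
DUP     -> [-2, -2, -2]
ROT     -> [-2, -2, -2]
STORE 2 -> [-2, -2]
NEG     -> [-2, 2]
LOAD 2  -> [-2, 2, -2]
PUSH -5 -> [-2, 2, -2, -5]
POP     -> [-2, 2, -2]
SUB     -> [-2, 4]
SWAP    -> [4, -2]
DUP     -> [4, -2, -2]
MUL     -> [4, 4]
OVER    -> [4, 4, 4]
POP     -> [4, 4]
POP     -> [4]
PUSH -5 -> [4, -5]
STORE 2 -> [4]
PUSH -6 -> [4, -6]
GT      -> [1]
POP     -> []
LOAD 2  -> [-5]
LOAD 2  -> [-5, -5]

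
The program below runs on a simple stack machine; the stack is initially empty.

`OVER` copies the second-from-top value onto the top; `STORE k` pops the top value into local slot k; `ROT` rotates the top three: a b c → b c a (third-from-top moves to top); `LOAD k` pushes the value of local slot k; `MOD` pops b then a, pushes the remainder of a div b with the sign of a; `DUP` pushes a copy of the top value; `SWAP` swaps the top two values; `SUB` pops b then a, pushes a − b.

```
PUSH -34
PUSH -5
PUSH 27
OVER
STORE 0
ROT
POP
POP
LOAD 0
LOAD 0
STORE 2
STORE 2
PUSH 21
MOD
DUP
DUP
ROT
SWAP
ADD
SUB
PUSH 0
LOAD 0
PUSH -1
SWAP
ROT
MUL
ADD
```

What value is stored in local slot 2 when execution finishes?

-5

PUSH -34 : [-34]
PUSH -5  : [-34, -5]
PUSH 27  : [-34, -5, 27]
OVER     : [-34, -5, 27, -5]
STORE 0  : [-34, -5, 27]
ROT      : [-5, 27, -34]
POP      : [-5, 27]
POP      : [-5]
LOAD 0   : [-5, -5]
LOAD 0   : [-5, -5, -5]
STORE 2  : [-5, -5]
STORE 2  : [-5]
PUSH 21  : [-5, 21]
MOD      : [-5]
DUP      : [-5, -5]
DUP      : [-5, -5, -5]
ROT      : [-5, -5, -5]
SWAP     : [-5, -5, -5]
ADD      : [-5, -10]
SUB      : [5]
PUSH 0   : [5, 0]
LOAD 0   : [5, 0, -5]
PUSH -1  : [5, 0, -5, -1]
SWAP     : [5, 0, -1, -5]
ROT      : [5, -1, -5, 0]
MUL      : [5, -1, 0]
ADD      : [5, -1]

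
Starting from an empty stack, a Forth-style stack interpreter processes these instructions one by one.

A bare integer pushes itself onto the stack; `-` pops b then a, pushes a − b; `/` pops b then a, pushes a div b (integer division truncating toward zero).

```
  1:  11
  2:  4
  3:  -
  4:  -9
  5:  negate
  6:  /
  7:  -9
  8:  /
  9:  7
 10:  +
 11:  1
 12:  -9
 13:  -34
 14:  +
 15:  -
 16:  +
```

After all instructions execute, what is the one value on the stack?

11     -> 11
4      -> 11 4
-      -> 7
-9     -> 7 -9
negate -> 7 9
/      -> 0
-9     -> 0 -9
/      -> 0
7      -> 0 7
+      -> 7
1      -> 7 1
-9     -> 7 1 -9
-34    -> 7 1 -9 -34
+      -> 7 1 -43
-      -> 7 44
+      -> 51

51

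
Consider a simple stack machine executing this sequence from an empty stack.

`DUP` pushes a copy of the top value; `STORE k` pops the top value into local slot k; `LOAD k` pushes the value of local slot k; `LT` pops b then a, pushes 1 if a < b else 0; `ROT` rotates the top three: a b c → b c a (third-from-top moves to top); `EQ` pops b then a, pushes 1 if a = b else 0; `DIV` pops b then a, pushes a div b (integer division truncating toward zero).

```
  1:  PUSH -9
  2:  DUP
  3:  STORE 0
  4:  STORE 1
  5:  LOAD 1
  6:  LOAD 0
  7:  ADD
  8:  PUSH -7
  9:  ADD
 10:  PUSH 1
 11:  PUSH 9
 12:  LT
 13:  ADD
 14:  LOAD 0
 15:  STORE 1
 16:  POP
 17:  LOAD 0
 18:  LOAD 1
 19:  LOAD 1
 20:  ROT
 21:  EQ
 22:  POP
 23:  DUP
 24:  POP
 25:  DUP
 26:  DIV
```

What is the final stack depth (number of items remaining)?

1

PUSH -9  [-9]
DUP      [-9, -9]
STORE 0  [-9]
STORE 1  []
LOAD 1   [-9]
LOAD 0   [-9, -9]
ADD      [-18]
PUSH -7  [-18, -7]
ADD      [-25]
PUSH 1   [-25, 1]
PUSH 9   [-25, 1, 9]
LT       [-25, 1]
ADD      [-24]
LOAD 0   [-24, -9]
STORE 1  [-24]
POP      []
LOAD 0   [-9]
LOAD 1   [-9, -9]
LOAD 1   [-9, -9, -9]
ROT      [-9, -9, -9]
EQ       [-9, 1]
POP      [-9]
DUP      [-9, -9]
POP      [-9]
DUP      [-9, -9]
DIV      [1]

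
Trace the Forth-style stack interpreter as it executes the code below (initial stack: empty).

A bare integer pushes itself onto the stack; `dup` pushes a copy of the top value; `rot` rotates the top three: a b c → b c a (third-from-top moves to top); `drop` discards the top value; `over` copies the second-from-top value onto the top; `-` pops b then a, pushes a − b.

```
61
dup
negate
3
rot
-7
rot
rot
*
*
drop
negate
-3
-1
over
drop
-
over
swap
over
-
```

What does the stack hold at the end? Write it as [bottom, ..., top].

61     : [61]
dup    : [61, 61]
negate : [61, -61]
3      : [61, -61, 3]
rot    : [-61, 3, 61]
-7     : [-61, 3, 61, -7]
rot    : [-61, 61, -7, 3]
rot    : [-61, -7, 3, 61]
*      : [-61, -7, 183]
*      : [-61, -1281]
drop   : [-61]
negate : [61]
-3     : [61, -3]
-1     : [61, -3, -1]
over   : [61, -3, -1, -3]
drop   : [61, -3, -1]
-      : [61, -2]
over   : [61, -2, 61]
swap   : [61, 61, -2]
over   : [61, 61, -2, 61]
-      : [61, 61, -63]

[61, 61, -63]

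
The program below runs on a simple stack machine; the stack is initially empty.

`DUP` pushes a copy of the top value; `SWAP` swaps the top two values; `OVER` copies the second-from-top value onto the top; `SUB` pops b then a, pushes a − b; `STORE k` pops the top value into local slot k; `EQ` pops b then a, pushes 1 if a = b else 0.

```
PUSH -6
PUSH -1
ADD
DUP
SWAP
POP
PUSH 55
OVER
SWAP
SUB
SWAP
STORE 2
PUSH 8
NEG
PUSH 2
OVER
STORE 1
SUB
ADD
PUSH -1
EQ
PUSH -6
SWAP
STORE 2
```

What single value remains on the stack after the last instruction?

-6

PUSH -6  -6
PUSH -1  -6 -1
ADD      -7
DUP      -7 -7
SWAP     -7 -7
POP      -7
PUSH 55  -7 55
OVER     -7 55 -7
SWAP     -7 -7 55
SUB      -7 -62
SWAP     -62 -7
STORE 2  -62
PUSH 8   -62 8
NEG      -62 -8
PUSH 2   -62 -8 2
OVER     -62 -8 2 -8
STORE 1  -62 -8 2
SUB      -62 -10
ADD      -72
PUSH -1  -72 -1
EQ       0
PUSH -6  0 -6
SWAP     -6 0
STORE 2  -6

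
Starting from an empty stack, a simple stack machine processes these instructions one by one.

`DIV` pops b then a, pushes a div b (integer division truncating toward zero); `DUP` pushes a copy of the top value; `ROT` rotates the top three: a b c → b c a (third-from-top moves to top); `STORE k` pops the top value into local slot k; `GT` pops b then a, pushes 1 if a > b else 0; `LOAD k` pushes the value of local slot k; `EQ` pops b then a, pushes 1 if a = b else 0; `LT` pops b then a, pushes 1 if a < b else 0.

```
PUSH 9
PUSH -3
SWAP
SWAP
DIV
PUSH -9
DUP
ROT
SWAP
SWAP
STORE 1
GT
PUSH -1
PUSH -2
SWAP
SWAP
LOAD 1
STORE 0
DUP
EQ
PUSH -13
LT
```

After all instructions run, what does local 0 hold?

-3

PUSH 9   : 9
PUSH -3  : 9 -3
SWAP     : -3 9
SWAP     : 9 -3
DIV      : -3
PUSH -9  : -3 -9
DUP      : -3 -9 -9
ROT      : -9 -9 -3
SWAP     : -9 -3 -9
SWAP     : -9 -9 -3
STORE 1  : -9 -9
GT       : 0
PUSH -1  : 0 -1
PUSH -2  : 0 -1 -2
SWAP     : 0 -2 -1
SWAP     : 0 -1 -2
LOAD 1   : 0 -1 -2 -3
STORE 0  : 0 -1 -2
DUP      : 0 -1 -2 -2
EQ       : 0 -1 1
PUSH -13 : 0 -1 1 -13
LT       : 0 -1 0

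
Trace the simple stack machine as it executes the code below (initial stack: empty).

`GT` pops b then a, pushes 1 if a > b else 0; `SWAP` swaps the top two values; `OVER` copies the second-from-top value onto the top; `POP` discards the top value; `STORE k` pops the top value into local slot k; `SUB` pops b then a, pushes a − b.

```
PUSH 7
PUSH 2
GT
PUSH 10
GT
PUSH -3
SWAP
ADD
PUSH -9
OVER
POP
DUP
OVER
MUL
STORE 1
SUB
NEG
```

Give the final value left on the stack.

PUSH 7  -> 7
PUSH 2  -> 7 2
GT      -> 1
PUSH 10 -> 1 10
GT      -> 0
PUSH -3 -> 0 -3
SWAP    -> -3 0
ADD     -> -3
PUSH -9 -> -3 -9
OVER    -> -3 -9 -3
POP     -> -3 -9
DUP     -> -3 -9 -9
OVER    -> -3 -9 -9 -9
MUL     -> -3 -9 81
STORE 1 -> -3 -9
SUB     -> 6
NEG     -> -6

-6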